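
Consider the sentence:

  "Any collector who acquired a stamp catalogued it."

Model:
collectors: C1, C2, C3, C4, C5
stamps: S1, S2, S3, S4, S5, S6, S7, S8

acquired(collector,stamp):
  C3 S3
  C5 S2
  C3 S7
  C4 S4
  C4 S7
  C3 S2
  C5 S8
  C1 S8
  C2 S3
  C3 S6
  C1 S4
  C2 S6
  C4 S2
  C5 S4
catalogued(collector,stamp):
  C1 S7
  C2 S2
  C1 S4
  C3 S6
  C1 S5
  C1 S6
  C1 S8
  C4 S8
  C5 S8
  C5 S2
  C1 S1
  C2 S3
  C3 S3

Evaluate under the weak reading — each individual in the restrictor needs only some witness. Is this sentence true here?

"it" takes "a stamp" as antecedent — a donkey pronoun bound across the clause boundary.
Weak reading: every collector c with some acquired-stamp has at least one acquired-stamp s such that catalogued(c,s).
Per collector: C1:✓  C2:✓  C3:✓  C4:✗  C5:✓
C4 has no witness among its acquired-stamps.

False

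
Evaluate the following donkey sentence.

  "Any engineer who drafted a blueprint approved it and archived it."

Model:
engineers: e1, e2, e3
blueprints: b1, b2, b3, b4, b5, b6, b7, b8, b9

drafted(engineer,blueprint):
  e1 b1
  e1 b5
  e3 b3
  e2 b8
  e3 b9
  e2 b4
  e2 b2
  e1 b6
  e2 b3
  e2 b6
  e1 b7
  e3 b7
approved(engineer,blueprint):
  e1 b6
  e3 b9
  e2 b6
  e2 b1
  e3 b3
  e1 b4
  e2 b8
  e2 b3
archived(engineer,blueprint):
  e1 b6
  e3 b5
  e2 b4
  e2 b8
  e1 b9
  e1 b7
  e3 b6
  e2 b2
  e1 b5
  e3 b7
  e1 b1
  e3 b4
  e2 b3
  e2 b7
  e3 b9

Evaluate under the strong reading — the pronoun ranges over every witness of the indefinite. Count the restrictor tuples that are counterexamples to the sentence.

8

"it" takes "a blueprint" as antecedent — a donkey pronoun bound across the clause boundary.
Strong reading: for every (e,b) with drafted(e,b), approved(e,b) ∧ archived(e,b).
Restrictor pairs: (e1,b1) ✗  (e1,b5) ✗  (e1,b6) ✓  (e1,b7) ✗  (e2,b2) ✗  (e2,b3) ✓  (e2,b4) ✗  (e2,b6) ✗  (e2,b8) ✓  (e3,b3) ✗  (e3,b7) ✗  (e3,b9) ✓
Counterexamples (restrictor pairs failing the scope): 8.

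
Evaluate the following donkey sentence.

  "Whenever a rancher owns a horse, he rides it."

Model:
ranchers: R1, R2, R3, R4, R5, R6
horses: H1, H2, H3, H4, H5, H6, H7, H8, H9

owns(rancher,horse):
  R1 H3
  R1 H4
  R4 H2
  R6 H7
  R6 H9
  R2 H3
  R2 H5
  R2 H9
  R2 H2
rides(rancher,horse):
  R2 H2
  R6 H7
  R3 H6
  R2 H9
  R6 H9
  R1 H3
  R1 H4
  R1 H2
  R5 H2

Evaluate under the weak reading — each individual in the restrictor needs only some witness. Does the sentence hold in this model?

False

"it" takes "a horse" as antecedent — a donkey pronoun bound across the clause boundary.
Weak reading: every rancher r with some owns-horse has at least one owns-horse h such that rides(r,h).
Per rancher: R1:✓  R2:✓  R4:✗  R6:✓
R4 has no witness among its owns-horses.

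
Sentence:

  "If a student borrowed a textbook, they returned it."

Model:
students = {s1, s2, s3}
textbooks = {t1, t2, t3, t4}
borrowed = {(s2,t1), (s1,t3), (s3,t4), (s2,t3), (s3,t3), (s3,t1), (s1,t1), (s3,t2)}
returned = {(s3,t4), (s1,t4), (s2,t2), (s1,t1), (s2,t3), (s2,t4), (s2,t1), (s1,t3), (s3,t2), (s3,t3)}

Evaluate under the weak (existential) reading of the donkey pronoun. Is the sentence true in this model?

"it" takes "a textbook" as antecedent — a donkey pronoun bound across the clause boundary.
Weak reading: every student s with some borrowed-textbook has at least one borrowed-textbook t such that returned(s,t).
Per student: s1:✓  s2:✓  s3:✓
Every student in the restrictor has a witness.

True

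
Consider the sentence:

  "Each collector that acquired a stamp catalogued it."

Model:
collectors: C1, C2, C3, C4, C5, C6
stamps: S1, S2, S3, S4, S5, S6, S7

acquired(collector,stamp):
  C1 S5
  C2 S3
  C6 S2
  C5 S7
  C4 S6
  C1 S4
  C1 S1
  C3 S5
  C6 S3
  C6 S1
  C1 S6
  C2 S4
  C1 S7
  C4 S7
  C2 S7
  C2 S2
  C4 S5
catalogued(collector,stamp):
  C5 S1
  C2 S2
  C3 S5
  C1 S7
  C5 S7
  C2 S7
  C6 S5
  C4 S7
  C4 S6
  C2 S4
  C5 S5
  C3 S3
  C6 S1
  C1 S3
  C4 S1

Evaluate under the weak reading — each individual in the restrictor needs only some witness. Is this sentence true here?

"it" takes "a stamp" as antecedent — a donkey pronoun bound across the clause boundary.
Weak reading: every collector c with some acquired-stamp has at least one acquired-stamp s such that catalogued(c,s).
Per collector: C1:✓  C2:✓  C3:✓  C4:✓  C5:✓  C6:✓
Every collector in the restrictor has a witness.

True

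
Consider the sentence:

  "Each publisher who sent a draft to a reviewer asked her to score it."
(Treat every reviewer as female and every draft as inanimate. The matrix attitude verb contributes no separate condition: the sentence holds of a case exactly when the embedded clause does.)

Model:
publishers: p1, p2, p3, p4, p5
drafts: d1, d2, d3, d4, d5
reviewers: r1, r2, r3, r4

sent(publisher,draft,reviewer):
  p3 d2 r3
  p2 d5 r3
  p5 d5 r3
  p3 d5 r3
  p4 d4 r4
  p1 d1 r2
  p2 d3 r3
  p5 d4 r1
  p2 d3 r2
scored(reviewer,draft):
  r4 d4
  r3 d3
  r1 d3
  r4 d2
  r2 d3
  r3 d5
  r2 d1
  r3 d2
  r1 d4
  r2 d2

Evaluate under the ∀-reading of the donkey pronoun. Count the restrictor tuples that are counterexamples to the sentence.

"her" takes "a reviewer" as antecedent and "it" takes "a draft"; both are donkey pronouns co-varying with the restrictor.
Strong reading: for every (p,d,r) with sent(p,d,r), scored(r,d).
Restrictor triples: (p1,d1,r2)→scored(r2,d1) ✓  (p2,d3,r2)→scored(r2,d3) ✓  (p2,d3,r3)→scored(r3,d3) ✓  (p2,d5,r3)→scored(r3,d5) ✓  (p3,d2,r3)→scored(r3,d2) ✓  (p3,d5,r3)→scored(r3,d5) ✓  (p4,d4,r4)→scored(r4,d4) ✓  (p5,d4,r1)→scored(r1,d4) ✓  (p5,d5,r3)→scored(r3,d5) ✓
Counterexamples (restrictor triples failing the scope): 0.

0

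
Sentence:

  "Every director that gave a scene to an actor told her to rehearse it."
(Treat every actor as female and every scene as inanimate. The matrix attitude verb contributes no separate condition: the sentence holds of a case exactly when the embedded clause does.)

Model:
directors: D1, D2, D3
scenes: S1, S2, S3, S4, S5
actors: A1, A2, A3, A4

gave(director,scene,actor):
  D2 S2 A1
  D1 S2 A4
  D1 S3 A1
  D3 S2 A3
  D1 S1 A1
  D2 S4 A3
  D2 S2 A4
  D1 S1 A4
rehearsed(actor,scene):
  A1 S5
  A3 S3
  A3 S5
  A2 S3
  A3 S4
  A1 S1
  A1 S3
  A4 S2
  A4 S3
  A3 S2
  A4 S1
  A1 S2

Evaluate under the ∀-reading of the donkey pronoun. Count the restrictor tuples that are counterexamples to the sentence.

"her" takes "an actor" as antecedent and "it" takes "a scene"; both are donkey pronouns co-varying with the restrictor.
Strong reading: for every (d,s,a) with gave(d,s,a), rehearsed(a,s).
Restrictor triples: (D1,S1,A1)→rehearsed(A1,S1) ✓  (D1,S1,A4)→rehearsed(A4,S1) ✓  (D1,S2,A4)→rehearsed(A4,S2) ✓  (D1,S3,A1)→rehearsed(A1,S3) ✓  (D2,S2,A1)→rehearsed(A1,S2) ✓  (D2,S2,A4)→rehearsed(A4,S2) ✓  (D2,S4,A3)→rehearsed(A3,S4) ✓  (D3,S2,A3)→rehearsed(A3,S2) ✓
Counterexamples (restrictor triples failing the scope): 0.

0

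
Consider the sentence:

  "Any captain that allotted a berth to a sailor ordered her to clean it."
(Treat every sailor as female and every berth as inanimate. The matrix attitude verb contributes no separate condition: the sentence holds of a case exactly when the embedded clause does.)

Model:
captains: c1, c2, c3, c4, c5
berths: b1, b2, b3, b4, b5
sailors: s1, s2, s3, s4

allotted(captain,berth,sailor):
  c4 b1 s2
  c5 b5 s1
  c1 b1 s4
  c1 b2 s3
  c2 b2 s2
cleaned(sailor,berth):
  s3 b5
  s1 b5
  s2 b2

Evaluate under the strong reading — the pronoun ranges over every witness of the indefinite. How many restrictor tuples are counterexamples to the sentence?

"her" takes "a sailor" as antecedent and "it" takes "a berth"; both are donkey pronouns co-varying with the restrictor.
Strong reading: for every (c,b,s) with allotted(c,b,s), cleaned(s,b).
Restrictor triples: (c1,b1,s4)→cleaned(s4,b1) ✗  (c1,b2,s3)→cleaned(s3,b2) ✗  (c2,b2,s2)→cleaned(s2,b2) ✓  (c4,b1,s2)→cleaned(s2,b1) ✗  (c5,b5,s1)→cleaned(s1,b5) ✓
Counterexamples (restrictor triples failing the scope): 3.

3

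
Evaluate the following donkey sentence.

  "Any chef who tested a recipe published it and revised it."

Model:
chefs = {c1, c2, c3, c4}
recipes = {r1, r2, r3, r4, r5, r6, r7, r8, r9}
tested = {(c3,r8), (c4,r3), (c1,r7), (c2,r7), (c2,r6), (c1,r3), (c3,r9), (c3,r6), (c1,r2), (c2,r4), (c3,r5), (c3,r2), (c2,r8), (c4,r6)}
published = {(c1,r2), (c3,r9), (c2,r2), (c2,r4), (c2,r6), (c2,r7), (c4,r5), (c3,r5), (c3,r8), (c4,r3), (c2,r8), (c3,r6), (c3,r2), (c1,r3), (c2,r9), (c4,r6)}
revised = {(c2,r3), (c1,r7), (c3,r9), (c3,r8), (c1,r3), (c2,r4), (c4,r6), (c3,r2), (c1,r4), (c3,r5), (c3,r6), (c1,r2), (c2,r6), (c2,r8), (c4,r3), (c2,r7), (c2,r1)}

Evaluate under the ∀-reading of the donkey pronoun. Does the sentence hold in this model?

False

"it" takes "a recipe" as antecedent — a donkey pronoun bound across the clause boundary.
Strong reading: for every (c,r) with tested(c,r), published(c,r) ∧ revised(c,r).
Restrictor pairs: (c1,r2) ✓  (c1,r3) ✓  (c1,r7) ✗  (c2,r4) ✓  (c2,r6) ✓  (c2,r7) ✓  (c2,r8) ✓  (c3,r2) ✓  (c3,r5) ✓  (c3,r6) ✓  (c3,r8) ✓  (c3,r9) ✓  (c4,r3) ✓  (c4,r6) ✓
Counterexample: (c1,r7) is in tested but fails the scope.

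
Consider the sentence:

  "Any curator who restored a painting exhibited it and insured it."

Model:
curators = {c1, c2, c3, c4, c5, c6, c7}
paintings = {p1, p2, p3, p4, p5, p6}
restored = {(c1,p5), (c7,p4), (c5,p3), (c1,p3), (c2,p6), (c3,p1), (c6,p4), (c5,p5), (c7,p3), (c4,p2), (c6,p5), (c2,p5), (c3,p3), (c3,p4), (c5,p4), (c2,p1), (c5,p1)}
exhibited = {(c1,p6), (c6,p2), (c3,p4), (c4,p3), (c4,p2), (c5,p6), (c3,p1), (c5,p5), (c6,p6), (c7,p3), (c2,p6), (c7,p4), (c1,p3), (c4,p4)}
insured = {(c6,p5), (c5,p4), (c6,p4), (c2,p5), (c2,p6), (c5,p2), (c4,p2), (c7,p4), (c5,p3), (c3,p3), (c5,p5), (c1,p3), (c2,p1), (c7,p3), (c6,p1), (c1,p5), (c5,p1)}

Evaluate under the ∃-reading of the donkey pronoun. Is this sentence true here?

"it" takes "a painting" as antecedent — a donkey pronoun bound across the clause boundary.
Weak reading: every curator c with some restored-painting has at least one restored-painting p such that exhibited(c,p) ∧ insured(c,p).
Per curator: c1:✓  c2:✓  c3:✗  c4:✓  c5:✓  c6:✗  c7:✓
c3 has no witness among its restored-paintings.

False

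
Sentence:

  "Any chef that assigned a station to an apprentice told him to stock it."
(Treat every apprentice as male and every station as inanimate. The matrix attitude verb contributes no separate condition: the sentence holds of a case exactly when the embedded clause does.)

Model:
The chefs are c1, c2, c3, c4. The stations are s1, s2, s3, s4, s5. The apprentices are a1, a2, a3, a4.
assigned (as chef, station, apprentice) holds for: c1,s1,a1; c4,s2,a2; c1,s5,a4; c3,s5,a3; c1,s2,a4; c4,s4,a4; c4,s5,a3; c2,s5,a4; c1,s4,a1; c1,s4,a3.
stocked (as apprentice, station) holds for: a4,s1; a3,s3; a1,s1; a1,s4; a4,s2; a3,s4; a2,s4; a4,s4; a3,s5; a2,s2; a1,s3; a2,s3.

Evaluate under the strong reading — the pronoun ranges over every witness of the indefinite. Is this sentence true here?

"him" takes "an apprentice" as antecedent and "it" takes "a station"; both are donkey pronouns co-varying with the restrictor.
Strong reading: for every (c,s,a) with assigned(c,s,a), stocked(a,s).
Restrictor triples: (c1,s1,a1)→stocked(a1,s1) ✓  (c1,s2,a4)→stocked(a4,s2) ✓  (c1,s4,a1)→stocked(a1,s4) ✓  (c1,s4,a3)→stocked(a3,s4) ✓  (c1,s5,a4)→stocked(a4,s5) ✗  (c2,s5,a4)→stocked(a4,s5) ✗  (c3,s5,a3)→stocked(a3,s5) ✓  (c4,s2,a2)→stocked(a2,s2) ✓  (c4,s4,a4)→stocked(a4,s4) ✓  (c4,s5,a3)→stocked(a3,s5) ✓
Counterexample: (c1,s5,a4) — stocked(a4,s5) does not hold.

False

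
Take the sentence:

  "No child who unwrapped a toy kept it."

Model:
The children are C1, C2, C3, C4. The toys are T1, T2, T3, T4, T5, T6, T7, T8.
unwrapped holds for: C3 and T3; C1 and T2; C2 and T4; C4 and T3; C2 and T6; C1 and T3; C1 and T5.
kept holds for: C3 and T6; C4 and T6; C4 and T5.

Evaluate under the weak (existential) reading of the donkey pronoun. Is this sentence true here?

"it" takes "a toy" as antecedent — a donkey pronoun bound across the clause boundary.
Truth condition: for no (c,t) with unwrapped(c,t) does kept(c,t) hold.
Restrictor pairs — does the scope hold? (C1,T2):fails  (C1,T3):fails  (C1,T5):fails  (C2,T4):fails  (C2,T6):fails  (C3,T3):fails  (C4,T3):fails
Scope holds for no restrictor pair, so the sentence is true.

True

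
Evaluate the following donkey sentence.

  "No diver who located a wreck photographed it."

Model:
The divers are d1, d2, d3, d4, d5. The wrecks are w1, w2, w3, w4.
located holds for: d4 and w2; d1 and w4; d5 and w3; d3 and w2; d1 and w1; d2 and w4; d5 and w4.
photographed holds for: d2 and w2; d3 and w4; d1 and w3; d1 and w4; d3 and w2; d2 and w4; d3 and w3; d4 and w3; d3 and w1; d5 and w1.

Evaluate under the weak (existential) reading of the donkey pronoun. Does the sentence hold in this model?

False

"it" takes "a wreck" as antecedent — a donkey pronoun bound across the clause boundary.
Truth condition: for no (d,w) with located(d,w) does photographed(d,w) hold.
Restrictor pairs — does the scope hold? (d1,w1):fails  (d1,w4):holds  (d2,w4):holds  (d3,w2):holds  (d4,w2):fails  (d5,w3):fails  (d5,w4):fails
Scope holds for 3 pair(s), so the sentence is false.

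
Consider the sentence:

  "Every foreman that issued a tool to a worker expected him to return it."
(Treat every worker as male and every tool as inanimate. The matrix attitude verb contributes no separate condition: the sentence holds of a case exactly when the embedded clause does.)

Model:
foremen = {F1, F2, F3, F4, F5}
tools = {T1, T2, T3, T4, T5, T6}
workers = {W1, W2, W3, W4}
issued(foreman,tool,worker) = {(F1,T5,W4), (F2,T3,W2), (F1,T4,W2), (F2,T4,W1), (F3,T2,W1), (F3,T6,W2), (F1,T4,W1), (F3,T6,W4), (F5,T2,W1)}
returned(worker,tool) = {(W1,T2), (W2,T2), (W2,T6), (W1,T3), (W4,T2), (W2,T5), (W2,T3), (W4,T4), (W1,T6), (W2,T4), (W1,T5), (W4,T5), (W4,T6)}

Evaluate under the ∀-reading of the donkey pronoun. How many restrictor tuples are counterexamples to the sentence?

2

"him" takes "a worker" as antecedent and "it" takes "a tool"; both are donkey pronouns co-varying with the restrictor.
Strong reading: for every (f,t,w) with issued(f,t,w), returned(w,t).
Restrictor triples: (F1,T4,W1)→returned(W1,T4) ✗  (F1,T4,W2)→returned(W2,T4) ✓  (F1,T5,W4)→returned(W4,T5) ✓  (F2,T3,W2)→returned(W2,T3) ✓  (F2,T4,W1)→returned(W1,T4) ✗  (F3,T2,W1)→returned(W1,T2) ✓  (F3,T6,W2)→returned(W2,T6) ✓  (F3,T6,W4)→returned(W4,T6) ✓  (F5,T2,W1)→returned(W1,T2) ✓
Counterexamples (restrictor triples failing the scope): 2.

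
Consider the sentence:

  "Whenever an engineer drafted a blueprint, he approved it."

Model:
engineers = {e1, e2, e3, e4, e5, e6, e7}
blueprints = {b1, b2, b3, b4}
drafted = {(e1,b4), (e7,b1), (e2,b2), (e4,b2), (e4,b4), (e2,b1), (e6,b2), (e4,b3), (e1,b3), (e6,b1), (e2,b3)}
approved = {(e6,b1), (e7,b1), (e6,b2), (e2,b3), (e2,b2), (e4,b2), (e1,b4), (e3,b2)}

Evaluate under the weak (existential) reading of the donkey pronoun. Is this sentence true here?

"it" takes "a blueprint" as antecedent — a donkey pronoun bound across the clause boundary.
Weak reading: every engineer e with some drafted-blueprint has at least one drafted-blueprint b such that approved(e,b).
Per engineer: e1:✓  e2:✓  e4:✓  e6:✓  e7:✓
Every engineer in the restrictor has a witness.

True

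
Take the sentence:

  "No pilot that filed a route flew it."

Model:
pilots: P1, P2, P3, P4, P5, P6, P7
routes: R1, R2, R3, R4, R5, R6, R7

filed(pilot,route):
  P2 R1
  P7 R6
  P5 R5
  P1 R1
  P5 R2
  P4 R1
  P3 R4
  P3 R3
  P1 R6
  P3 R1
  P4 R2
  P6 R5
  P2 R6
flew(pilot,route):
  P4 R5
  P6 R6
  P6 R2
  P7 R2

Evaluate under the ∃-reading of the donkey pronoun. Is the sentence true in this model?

True

"it" takes "a route" as antecedent — a donkey pronoun bound across the clause boundary.
Truth condition: for no (p,r) with filed(p,r) does flew(p,r) hold.
Restrictor pairs — does the scope hold? (P1,R1):fails  (P1,R6):fails  (P2,R1):fails  (P2,R6):fails  (P3,R1):fails  (P3,R3):fails  (P3,R4):fails  (P4,R1):fails  (P4,R2):fails  (P5,R2):fails  (P5,R5):fails  (P6,R5):fails  (P7,R6):fails
Scope holds for no restrictor pair, so the sentence is true.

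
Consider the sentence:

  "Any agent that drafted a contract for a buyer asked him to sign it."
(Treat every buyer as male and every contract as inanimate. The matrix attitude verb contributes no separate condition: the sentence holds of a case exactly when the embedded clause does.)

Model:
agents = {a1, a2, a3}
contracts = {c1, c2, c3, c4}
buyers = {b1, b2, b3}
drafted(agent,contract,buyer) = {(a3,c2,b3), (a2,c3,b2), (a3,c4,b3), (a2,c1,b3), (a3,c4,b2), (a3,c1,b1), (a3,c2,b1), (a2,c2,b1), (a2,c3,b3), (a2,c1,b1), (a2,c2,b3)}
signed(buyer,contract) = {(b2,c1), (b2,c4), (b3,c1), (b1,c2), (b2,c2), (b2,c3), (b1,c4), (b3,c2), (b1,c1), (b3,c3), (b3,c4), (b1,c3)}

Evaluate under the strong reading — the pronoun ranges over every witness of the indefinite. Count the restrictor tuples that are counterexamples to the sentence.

"him" takes "a buyer" as antecedent and "it" takes "a contract"; both are donkey pronouns co-varying with the restrictor.
Strong reading: for every (a,c,b) with drafted(a,c,b), signed(b,c).
Restrictor triples: (a2,c1,b1)→signed(b1,c1) ✓  (a2,c1,b3)→signed(b3,c1) ✓  (a2,c2,b1)→signed(b1,c2) ✓  (a2,c2,b3)→signed(b3,c2) ✓  (a2,c3,b2)→signed(b2,c3) ✓  (a2,c3,b3)→signed(b3,c3) ✓  (a3,c1,b1)→signed(b1,c1) ✓  (a3,c2,b1)→signed(b1,c2) ✓  (a3,c2,b3)→signed(b3,c2) ✓  (a3,c4,b2)→signed(b2,c4) ✓  (a3,c4,b3)→signed(b3,c4) ✓
Counterexamples (restrictor triples failing the scope): 0.

0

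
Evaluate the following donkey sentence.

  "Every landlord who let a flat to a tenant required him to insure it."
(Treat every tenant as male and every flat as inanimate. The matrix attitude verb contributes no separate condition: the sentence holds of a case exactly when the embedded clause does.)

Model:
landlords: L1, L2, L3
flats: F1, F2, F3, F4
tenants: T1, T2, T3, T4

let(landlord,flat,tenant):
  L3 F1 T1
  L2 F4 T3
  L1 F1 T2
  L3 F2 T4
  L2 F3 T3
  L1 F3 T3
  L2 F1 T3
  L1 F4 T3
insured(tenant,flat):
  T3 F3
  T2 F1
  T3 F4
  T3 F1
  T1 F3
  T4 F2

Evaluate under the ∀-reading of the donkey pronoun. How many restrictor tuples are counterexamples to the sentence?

1

"him" takes "a tenant" as antecedent and "it" takes "a flat"; both are donkey pronouns co-varying with the restrictor.
Strong reading: for every (l,f,t) with let(l,f,t), insured(t,f).
Restrictor triples: (L1,F1,T2)→insured(T2,F1) ✓  (L1,F3,T3)→insured(T3,F3) ✓  (L1,F4,T3)→insured(T3,F4) ✓  (L2,F1,T3)→insured(T3,F1) ✓  (L2,F3,T3)→insured(T3,F3) ✓  (L2,F4,T3)→insured(T3,F4) ✓  (L3,F1,T1)→insured(T1,F1) ✗  (L3,F2,T4)→insured(T4,F2) ✓
Counterexamples (restrictor triples failing the scope): 1.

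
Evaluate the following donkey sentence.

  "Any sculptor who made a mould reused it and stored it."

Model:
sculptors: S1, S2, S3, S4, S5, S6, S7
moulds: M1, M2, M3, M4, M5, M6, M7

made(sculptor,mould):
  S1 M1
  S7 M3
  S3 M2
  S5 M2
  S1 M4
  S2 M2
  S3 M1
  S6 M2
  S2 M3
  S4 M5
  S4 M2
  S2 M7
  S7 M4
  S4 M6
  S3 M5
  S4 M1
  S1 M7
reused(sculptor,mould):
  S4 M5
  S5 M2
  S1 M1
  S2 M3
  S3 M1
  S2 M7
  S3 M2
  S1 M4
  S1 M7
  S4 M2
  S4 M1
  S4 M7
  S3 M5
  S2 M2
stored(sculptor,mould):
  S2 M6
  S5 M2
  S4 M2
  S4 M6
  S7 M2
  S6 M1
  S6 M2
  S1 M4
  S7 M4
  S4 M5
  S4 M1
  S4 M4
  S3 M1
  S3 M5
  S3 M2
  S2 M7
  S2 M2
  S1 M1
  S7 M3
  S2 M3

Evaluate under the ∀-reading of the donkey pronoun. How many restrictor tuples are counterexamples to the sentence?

"it" takes "a mould" as antecedent — a donkey pronoun bound across the clause boundary.
Strong reading: for every (s,m) with made(s,m), reused(s,m) ∧ stored(s,m).
Restrictor pairs: (S1,M1) ✓  (S1,M4) ✓  (S1,M7) ✗  (S2,M2) ✓  (S2,M3) ✓  (S2,M7) ✓  (S3,M1) ✓  (S3,M2) ✓  (S3,M5) ✓  (S4,M1) ✓  (S4,M2) ✓  (S4,M5) ✓  (S4,M6) ✗  (S5,M2) ✓  (S6,M2) ✗  (S7,M3) ✗  (S7,M4) ✗
Counterexamples (restrictor pairs failing the scope): 5.

5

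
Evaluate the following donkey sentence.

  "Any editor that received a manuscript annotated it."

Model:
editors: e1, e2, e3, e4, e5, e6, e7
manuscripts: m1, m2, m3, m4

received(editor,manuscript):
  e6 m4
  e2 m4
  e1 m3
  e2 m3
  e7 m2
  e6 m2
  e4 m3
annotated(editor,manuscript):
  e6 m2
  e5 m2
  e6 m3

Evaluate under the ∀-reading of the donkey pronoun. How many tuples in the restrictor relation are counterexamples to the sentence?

6

"it" takes "a manuscript" as antecedent — a donkey pronoun bound across the clause boundary.
Strong reading: for every (e,m) with received(e,m), annotated(e,m).
Restrictor pairs: (e1,m3) ✗  (e2,m3) ✗  (e2,m4) ✗  (e4,m3) ✗  (e6,m2) ✓  (e6,m4) ✗  (e7,m2) ✗
Counterexamples (restrictor pairs failing the scope): 6.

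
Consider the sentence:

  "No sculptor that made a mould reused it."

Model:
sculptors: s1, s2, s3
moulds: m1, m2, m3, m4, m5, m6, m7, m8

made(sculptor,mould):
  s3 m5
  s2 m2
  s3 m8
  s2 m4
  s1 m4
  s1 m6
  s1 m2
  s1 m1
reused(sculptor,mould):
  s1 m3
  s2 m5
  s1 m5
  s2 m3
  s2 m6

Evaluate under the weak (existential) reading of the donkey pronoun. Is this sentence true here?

True

"it" takes "a mould" as antecedent — a donkey pronoun bound across the clause boundary.
Truth condition: for no (s,m) with made(s,m) does reused(s,m) hold.
Restrictor pairs — does the scope hold? (s1,m1):fails  (s1,m2):fails  (s1,m4):fails  (s1,m6):fails  (s2,m2):fails  (s2,m4):fails  (s3,m5):fails  (s3,m8):fails
Scope holds for no restrictor pair, so the sentence is true.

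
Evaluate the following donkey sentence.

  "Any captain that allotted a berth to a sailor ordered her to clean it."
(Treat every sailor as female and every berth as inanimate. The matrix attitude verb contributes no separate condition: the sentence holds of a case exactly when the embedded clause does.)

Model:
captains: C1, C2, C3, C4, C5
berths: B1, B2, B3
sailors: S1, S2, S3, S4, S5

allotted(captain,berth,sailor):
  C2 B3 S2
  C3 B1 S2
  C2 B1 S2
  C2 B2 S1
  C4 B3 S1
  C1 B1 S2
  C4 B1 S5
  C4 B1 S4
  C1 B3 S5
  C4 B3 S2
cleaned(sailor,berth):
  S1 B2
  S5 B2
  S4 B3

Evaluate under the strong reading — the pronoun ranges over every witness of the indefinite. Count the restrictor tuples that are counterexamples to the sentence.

"her" takes "a sailor" as antecedent and "it" takes "a berth"; both are donkey pronouns co-varying with the restrictor.
Strong reading: for every (c,b,s) with allotted(c,b,s), cleaned(s,b).
Restrictor triples: (C1,B1,S2)→cleaned(S2,B1) ✗  (C1,B3,S5)→cleaned(S5,B3) ✗  (C2,B1,S2)→cleaned(S2,B1) ✗  (C2,B2,S1)→cleaned(S1,B2) ✓  (C2,B3,S2)→cleaned(S2,B3) ✗  (C3,B1,S2)→cleaned(S2,B1) ✗  (C4,B1,S4)→cleaned(S4,B1) ✗  (C4,B1,S5)→cleaned(S5,B1) ✗  (C4,B3,S1)→cleaned(S1,B3) ✗  (C4,B3,S2)→cleaned(S2,B3) ✗
Counterexamples (restrictor triples failing the scope): 9.

9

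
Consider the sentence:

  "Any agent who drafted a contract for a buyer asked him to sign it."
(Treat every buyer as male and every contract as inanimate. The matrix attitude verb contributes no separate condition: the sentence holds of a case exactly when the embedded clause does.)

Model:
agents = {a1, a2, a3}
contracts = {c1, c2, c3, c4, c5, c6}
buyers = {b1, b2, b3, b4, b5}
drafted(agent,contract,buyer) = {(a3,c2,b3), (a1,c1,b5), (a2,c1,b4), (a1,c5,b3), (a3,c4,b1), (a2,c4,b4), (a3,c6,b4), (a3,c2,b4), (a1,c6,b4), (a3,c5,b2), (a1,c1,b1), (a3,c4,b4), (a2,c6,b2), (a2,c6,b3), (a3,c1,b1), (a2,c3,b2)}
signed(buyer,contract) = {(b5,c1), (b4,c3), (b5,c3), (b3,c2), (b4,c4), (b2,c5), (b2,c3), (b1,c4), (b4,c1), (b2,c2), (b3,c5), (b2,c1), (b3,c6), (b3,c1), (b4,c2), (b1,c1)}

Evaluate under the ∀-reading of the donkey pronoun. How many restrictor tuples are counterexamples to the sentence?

3

"him" takes "a buyer" as antecedent and "it" takes "a contract"; both are donkey pronouns co-varying with the restrictor.
Strong reading: for every (a,c,b) with drafted(a,c,b), signed(b,c).
Restrictor triples: (a1,c1,b1)→signed(b1,c1) ✓  (a1,c1,b5)→signed(b5,c1) ✓  (a1,c5,b3)→signed(b3,c5) ✓  (a1,c6,b4)→signed(b4,c6) ✗  (a2,c1,b4)→signed(b4,c1) ✓  (a2,c3,b2)→signed(b2,c3) ✓  (a2,c4,b4)→signed(b4,c4) ✓  (a2,c6,b2)→signed(b2,c6) ✗  (a2,c6,b3)→signed(b3,c6) ✓  (a3,c1,b1)→signed(b1,c1) ✓  (a3,c2,b3)→signed(b3,c2) ✓  (a3,c2,b4)→signed(b4,c2) ✓  (a3,c4,b1)→signed(b1,c4) ✓  (a3,c4,b4)→signed(b4,c4) ✓  (a3,c5,b2)→signed(b2,c5) ✓  (a3,c6,b4)→signed(b4,c6) ✗
Counterexamples (restrictor triples failing the scope): 3.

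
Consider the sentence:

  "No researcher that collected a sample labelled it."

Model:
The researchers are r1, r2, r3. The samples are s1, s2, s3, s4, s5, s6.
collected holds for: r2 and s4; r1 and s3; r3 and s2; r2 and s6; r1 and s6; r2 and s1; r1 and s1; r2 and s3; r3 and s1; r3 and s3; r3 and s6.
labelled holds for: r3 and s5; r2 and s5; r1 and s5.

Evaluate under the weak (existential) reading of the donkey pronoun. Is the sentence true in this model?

True

"it" takes "a sample" as antecedent — a donkey pronoun bound across the clause boundary.
Truth condition: for no (r,s) with collected(r,s) does labelled(r,s) hold.
Restrictor pairs — does the scope hold? (r1,s1):fails  (r1,s3):fails  (r1,s6):fails  (r2,s1):fails  (r2,s3):fails  (r2,s4):fails  (r2,s6):fails  (r3,s1):fails  (r3,s2):fails  (r3,s3):fails  (r3,s6):fails
Scope holds for no restrictor pair, so the sentence is true.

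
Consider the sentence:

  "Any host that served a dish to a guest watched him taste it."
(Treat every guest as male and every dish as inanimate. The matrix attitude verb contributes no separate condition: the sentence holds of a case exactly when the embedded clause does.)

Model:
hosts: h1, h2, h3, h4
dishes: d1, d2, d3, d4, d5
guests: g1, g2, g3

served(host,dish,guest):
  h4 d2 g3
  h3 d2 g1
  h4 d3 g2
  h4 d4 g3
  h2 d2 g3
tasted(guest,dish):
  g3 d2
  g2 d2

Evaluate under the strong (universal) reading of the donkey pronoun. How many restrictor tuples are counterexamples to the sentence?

"him" takes "a guest" as antecedent and "it" takes "a dish"; both are donkey pronouns co-varying with the restrictor.
Strong reading: for every (h,d,g) with served(h,d,g), tasted(g,d).
Restrictor triples: (h2,d2,g3)→tasted(g3,d2) ✓  (h3,d2,g1)→tasted(g1,d2) ✗  (h4,d2,g3)→tasted(g3,d2) ✓  (h4,d3,g2)→tasted(g2,d3) ✗  (h4,d4,g3)→tasted(g3,d4) ✗
Counterexamples (restrictor triples failing the scope): 3.

3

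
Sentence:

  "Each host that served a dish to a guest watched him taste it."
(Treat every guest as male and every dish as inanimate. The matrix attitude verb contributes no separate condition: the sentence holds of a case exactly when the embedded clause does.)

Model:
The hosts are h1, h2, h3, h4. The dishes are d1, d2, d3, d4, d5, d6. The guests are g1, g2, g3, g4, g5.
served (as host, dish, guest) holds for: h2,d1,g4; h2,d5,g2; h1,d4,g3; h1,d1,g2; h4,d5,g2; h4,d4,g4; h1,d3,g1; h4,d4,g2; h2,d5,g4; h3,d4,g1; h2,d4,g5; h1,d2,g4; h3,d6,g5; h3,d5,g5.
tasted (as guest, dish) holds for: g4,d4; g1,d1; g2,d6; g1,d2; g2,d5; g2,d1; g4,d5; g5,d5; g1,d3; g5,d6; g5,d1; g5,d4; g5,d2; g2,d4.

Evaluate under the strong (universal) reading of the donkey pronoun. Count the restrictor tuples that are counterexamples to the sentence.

"him" takes "a guest" as antecedent and "it" takes "a dish"; both are donkey pronouns co-varying with the restrictor.
Strong reading: for every (h,d,g) with served(h,d,g), tasted(g,d).
Restrictor triples: (h1,d1,g2)→tasted(g2,d1) ✓  (h1,d2,g4)→tasted(g4,d2) ✗  (h1,d3,g1)→tasted(g1,d3) ✓  (h1,d4,g3)→tasted(g3,d4) ✗  (h2,d1,g4)→tasted(g4,d1) ✗  (h2,d4,g5)→tasted(g5,d4) ✓  (h2,d5,g2)→tasted(g2,d5) ✓  (h2,d5,g4)→tasted(g4,d5) ✓  (h3,d4,g1)→tasted(g1,d4) ✗  (h3,d5,g5)→tasted(g5,d5) ✓  (h3,d6,g5)→tasted(g5,d6) ✓  (h4,d4,g2)→tasted(g2,d4) ✓  (h4,d4,g4)→tasted(g4,d4) ✓  (h4,d5,g2)→tasted(g2,d5) ✓
Counterexamples (restrictor triples failing the scope): 4.

4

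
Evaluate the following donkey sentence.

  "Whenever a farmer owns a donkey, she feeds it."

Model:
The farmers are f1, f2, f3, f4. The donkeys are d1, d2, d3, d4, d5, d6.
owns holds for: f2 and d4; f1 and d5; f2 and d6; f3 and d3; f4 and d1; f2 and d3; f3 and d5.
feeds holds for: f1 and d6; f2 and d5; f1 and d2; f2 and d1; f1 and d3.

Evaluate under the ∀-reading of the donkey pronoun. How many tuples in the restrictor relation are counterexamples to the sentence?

7

"it" takes "a donkey" as antecedent — a donkey pronoun bound across the clause boundary.
Strong reading: for every (f,d) with owns(f,d), feeds(f,d).
Restrictor pairs: (f1,d5) ✗  (f2,d3) ✗  (f2,d4) ✗  (f2,d6) ✗  (f3,d3) ✗  (f3,d5) ✗  (f4,d1) ✗
Counterexamples (restrictor pairs failing the scope): 7.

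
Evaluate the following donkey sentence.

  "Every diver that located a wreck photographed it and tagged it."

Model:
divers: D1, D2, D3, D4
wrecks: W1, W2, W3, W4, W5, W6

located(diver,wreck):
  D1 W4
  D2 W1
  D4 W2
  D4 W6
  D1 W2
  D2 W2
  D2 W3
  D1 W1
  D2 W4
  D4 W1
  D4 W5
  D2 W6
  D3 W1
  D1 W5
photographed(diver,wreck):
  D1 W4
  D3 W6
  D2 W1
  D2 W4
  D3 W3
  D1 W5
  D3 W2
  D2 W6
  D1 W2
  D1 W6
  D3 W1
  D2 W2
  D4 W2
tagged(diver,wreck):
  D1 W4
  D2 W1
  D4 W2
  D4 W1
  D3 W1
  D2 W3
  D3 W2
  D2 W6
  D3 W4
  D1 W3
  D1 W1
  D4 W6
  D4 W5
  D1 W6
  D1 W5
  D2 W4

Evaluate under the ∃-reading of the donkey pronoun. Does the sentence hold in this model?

True

"it" takes "a wreck" as antecedent — a donkey pronoun bound across the clause boundary.
Weak reading: every diver d with some located-wreck has at least one located-wreck w such that photographed(d,w) ∧ tagged(d,w).
Per diver: D1:✓  D2:✓  D3:✓  D4:✓
Every diver in the restrictor has a witness.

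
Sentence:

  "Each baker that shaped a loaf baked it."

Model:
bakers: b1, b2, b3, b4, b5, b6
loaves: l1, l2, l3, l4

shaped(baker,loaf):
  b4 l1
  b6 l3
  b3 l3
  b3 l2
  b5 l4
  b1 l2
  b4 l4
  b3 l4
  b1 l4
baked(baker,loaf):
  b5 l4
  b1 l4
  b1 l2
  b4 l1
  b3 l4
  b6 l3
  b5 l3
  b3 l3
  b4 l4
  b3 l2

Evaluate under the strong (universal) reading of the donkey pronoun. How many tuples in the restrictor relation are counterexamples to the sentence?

"it" takes "a loaf" as antecedent — a donkey pronoun bound across the clause boundary.
Strong reading: for every (b,l) with shaped(b,l), baked(b,l).
Restrictor pairs: (b1,l2) ✓  (b1,l4) ✓  (b3,l2) ✓  (b3,l3) ✓  (b3,l4) ✓  (b4,l1) ✓  (b4,l4) ✓  (b5,l4) ✓  (b6,l3) ✓
Counterexamples (restrictor pairs failing the scope): 0.

0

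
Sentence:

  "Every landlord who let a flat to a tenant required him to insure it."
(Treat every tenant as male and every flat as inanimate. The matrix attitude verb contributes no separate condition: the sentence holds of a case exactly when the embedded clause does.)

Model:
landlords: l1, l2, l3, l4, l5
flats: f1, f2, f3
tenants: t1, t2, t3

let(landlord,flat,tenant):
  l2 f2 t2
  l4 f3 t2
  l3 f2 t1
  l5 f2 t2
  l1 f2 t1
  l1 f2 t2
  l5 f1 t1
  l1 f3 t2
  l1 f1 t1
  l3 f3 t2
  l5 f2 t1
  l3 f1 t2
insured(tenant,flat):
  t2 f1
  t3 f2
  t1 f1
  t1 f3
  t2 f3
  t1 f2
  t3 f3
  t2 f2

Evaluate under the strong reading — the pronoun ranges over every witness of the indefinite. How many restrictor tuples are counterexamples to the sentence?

"him" takes "a tenant" as antecedent and "it" takes "a flat"; both are donkey pronouns co-varying with the restrictor.
Strong reading: for every (l,f,t) with let(l,f,t), insured(t,f).
Restrictor triples: (l1,f1,t1)→insured(t1,f1) ✓  (l1,f2,t1)→insured(t1,f2) ✓  (l1,f2,t2)→insured(t2,f2) ✓  (l1,f3,t2)→insured(t2,f3) ✓  (l2,f2,t2)→insured(t2,f2) ✓  (l3,f1,t2)→insured(t2,f1) ✓  (l3,f2,t1)→insured(t1,f2) ✓  (l3,f3,t2)→insured(t2,f3) ✓  (l4,f3,t2)→insured(t2,f3) ✓  (l5,f1,t1)→insured(t1,f1) ✓  (l5,f2,t1)→insured(t1,f2) ✓  (l5,f2,t2)→insured(t2,f2) ✓
Counterexamples (restrictor triples failing the scope): 0.

0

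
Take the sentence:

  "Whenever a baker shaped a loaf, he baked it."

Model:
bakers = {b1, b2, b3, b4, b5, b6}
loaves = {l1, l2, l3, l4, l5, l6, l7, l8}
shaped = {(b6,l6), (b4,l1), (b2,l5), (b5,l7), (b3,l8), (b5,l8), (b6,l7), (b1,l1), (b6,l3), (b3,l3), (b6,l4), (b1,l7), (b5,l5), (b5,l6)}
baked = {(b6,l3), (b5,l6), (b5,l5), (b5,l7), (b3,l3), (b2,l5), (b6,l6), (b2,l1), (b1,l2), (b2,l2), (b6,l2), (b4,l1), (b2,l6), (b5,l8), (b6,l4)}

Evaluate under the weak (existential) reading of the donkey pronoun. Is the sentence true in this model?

False

"it" takes "a loaf" as antecedent — a donkey pronoun bound across the clause boundary.
Weak reading: every baker b with some shaped-loaf has at least one shaped-loaf l such that baked(b,l).
Per baker: b1:✗  b2:✓  b3:✓  b4:✓  b5:✓  b6:✓
b1 has no witness among its shaped-loaves.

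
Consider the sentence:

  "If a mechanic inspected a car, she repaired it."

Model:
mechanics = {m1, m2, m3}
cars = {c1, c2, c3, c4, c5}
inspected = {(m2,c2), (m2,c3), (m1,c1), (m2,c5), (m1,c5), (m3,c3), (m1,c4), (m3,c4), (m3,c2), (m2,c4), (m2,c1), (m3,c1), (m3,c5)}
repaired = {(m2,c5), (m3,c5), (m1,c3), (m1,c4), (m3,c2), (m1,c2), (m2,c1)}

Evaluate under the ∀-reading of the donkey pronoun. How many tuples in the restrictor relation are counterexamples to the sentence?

8

"it" takes "a car" as antecedent — a donkey pronoun bound across the clause boundary.
Strong reading: for every (m,c) with inspected(m,c), repaired(m,c).
Restrictor pairs: (m1,c1) ✗  (m1,c4) ✓  (m1,c5) ✗  (m2,c1) ✓  (m2,c2) ✗  (m2,c3) ✗  (m2,c4) ✗  (m2,c5) ✓  (m3,c1) ✗  (m3,c2) ✓  (m3,c3) ✗  (m3,c4) ✗  (m3,c5) ✓
Counterexamples (restrictor pairs failing the scope): 8.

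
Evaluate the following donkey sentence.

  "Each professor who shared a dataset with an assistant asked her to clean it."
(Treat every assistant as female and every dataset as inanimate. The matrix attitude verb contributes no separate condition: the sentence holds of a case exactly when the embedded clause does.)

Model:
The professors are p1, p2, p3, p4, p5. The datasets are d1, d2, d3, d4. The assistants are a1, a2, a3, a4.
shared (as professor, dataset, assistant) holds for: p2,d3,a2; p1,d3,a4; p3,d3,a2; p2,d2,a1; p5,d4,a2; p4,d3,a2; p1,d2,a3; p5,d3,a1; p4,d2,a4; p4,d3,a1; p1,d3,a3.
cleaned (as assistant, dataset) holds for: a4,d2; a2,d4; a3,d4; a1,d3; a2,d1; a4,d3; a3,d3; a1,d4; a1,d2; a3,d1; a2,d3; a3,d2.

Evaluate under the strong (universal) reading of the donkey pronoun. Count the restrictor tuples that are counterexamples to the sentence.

"her" takes "an assistant" as antecedent and "it" takes "a dataset"; both are donkey pronouns co-varying with the restrictor.
Strong reading: for every (p,d,a) with shared(p,d,a), cleaned(a,d).
Restrictor triples: (p1,d2,a3)→cleaned(a3,d2) ✓  (p1,d3,a3)→cleaned(a3,d3) ✓  (p1,d3,a4)→cleaned(a4,d3) ✓  (p2,d2,a1)→cleaned(a1,d2) ✓  (p2,d3,a2)→cleaned(a2,d3) ✓  (p3,d3,a2)→cleaned(a2,d3) ✓  (p4,d2,a4)→cleaned(a4,d2) ✓  (p4,d3,a1)→cleaned(a1,d3) ✓  (p4,d3,a2)→cleaned(a2,d3) ✓  (p5,d3,a1)→cleaned(a1,d3) ✓  (p5,d4,a2)→cleaned(a2,d4) ✓
Counterexamples (restrictor triples failing the scope): 0.

0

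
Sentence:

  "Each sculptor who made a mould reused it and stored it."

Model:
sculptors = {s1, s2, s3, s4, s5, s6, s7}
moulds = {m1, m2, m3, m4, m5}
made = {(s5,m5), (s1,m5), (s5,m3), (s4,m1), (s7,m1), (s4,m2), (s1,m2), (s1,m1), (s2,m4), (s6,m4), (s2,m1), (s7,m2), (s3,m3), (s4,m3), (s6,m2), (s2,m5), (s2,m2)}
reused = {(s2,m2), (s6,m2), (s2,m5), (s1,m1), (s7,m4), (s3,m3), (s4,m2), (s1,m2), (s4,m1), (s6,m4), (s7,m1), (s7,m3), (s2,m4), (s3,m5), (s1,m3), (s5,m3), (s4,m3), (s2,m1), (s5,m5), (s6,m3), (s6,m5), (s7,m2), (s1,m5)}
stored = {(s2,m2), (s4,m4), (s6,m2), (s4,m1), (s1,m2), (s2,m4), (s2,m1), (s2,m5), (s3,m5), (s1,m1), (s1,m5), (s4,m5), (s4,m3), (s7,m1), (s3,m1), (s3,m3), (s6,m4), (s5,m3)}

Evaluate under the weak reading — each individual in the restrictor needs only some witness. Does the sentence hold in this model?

"it" takes "a mould" as antecedent — a donkey pronoun bound across the clause boundary.
Weak reading: every sculptor s with some made-mould has at least one made-mould m such that reused(s,m) ∧ stored(s,m).
Per sculptor: s1:✓  s2:✓  s3:✓  s4:✓  s5:✓  s6:✓  s7:✓
Every sculptor in the restrictor has a witness.

True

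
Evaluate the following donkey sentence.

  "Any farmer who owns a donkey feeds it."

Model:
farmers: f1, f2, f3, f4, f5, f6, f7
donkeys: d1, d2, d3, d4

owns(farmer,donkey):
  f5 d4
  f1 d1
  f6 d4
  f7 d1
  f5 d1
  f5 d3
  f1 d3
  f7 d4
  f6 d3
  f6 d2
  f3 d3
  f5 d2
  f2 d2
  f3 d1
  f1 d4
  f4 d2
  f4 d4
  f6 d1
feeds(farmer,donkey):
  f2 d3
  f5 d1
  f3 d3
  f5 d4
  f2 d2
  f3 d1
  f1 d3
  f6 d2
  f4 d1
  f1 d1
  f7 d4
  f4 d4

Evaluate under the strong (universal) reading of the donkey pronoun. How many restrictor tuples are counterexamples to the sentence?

8

"it" takes "a donkey" as antecedent — a donkey pronoun bound across the clause boundary.
Strong reading: for every (f,d) with owns(f,d), feeds(f,d).
Restrictor pairs: (f1,d1) ✓  (f1,d3) ✓  (f1,d4) ✗  (f2,d2) ✓  (f3,d1) ✓  (f3,d3) ✓  (f4,d2) ✗  (f4,d4) ✓  (f5,d1) ✓  (f5,d2) ✗  (f5,d3) ✗  (f5,d4) ✓  (f6,d1) ✗  (f6,d2) ✓  (f6,d3) ✗  (f6,d4) ✗  (f7,d1) ✗  (f7,d4) ✓
Counterexamples (restrictor pairs failing the scope): 8.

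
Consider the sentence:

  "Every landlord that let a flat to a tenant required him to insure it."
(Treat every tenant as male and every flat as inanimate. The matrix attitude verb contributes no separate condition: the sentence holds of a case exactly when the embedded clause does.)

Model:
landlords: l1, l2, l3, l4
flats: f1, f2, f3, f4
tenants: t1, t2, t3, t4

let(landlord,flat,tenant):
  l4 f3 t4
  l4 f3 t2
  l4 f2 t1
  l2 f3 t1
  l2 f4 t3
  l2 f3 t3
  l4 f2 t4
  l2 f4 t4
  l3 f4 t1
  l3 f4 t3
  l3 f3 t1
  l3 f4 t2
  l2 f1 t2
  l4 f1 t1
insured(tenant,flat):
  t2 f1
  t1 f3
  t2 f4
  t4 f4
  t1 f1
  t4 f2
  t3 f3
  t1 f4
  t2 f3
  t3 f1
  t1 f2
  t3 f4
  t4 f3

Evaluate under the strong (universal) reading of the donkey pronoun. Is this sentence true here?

True

"him" takes "a tenant" as antecedent and "it" takes "a flat"; both are donkey pronouns co-varying with the restrictor.
Strong reading: for every (l,f,t) with let(l,f,t), insured(t,f).
Restrictor triples: (l2,f1,t2)→insured(t2,f1) ✓  (l2,f3,t1)→insured(t1,f3) ✓  (l2,f3,t3)→insured(t3,f3) ✓  (l2,f4,t3)→insured(t3,f4) ✓  (l2,f4,t4)→insured(t4,f4) ✓  (l3,f3,t1)→insured(t1,f3) ✓  (l3,f4,t1)→insured(t1,f4) ✓  (l3,f4,t2)→insured(t2,f4) ✓  (l3,f4,t3)→insured(t3,f4) ✓  (l4,f1,t1)→insured(t1,f1) ✓  (l4,f2,t1)→insured(t1,f2) ✓  (l4,f2,t4)→insured(t4,f2) ✓  (l4,f3,t2)→insured(t2,f3) ✓  (l4,f3,t4)→insured(t4,f3) ✓
Every restrictor triple satisfies the scope.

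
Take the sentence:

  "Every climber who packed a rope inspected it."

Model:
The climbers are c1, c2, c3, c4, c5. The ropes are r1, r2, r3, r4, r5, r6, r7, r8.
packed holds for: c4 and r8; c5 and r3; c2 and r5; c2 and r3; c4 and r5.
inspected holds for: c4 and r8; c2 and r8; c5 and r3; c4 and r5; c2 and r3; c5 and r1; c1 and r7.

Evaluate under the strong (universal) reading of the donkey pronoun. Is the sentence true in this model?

False

"it" takes "a rope" as antecedent — a donkey pronoun bound across the clause boundary.
Strong reading: for every (c,r) with packed(c,r), inspected(c,r).
Restrictor pairs: (c2,r3) ✓  (c2,r5) ✗  (c4,r5) ✓  (c4,r8) ✓  (c5,r3) ✓
Counterexample: (c2,r5) is in packed but fails the scope.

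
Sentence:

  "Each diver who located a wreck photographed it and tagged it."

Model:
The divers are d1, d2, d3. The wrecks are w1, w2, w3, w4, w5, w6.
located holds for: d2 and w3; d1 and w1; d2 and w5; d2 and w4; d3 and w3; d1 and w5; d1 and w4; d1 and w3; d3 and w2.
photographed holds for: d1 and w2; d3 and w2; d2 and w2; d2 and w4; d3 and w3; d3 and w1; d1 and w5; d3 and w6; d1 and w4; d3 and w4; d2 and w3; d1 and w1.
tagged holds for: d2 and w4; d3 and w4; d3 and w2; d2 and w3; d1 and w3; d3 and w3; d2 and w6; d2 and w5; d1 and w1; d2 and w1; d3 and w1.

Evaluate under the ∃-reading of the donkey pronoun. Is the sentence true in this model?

True

"it" takes "a wreck" as antecedent — a donkey pronoun bound across the clause boundary.
Weak reading: every diver d with some located-wreck has at least one located-wreck w such that photographed(d,w) ∧ tagged(d,w).
Per diver: d1:✓  d2:✓  d3:✓
Every diver in the restrictor has a witness.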